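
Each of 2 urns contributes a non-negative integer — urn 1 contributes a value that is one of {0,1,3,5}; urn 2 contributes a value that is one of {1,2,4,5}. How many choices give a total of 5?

The generating function for the choices is (1 + z + z^3 + z^5)·(z + z^2 + z^4 + z^5); the count is [z^5].
(1 + z + z^3 + z^5) has coefficients 1,1,0,1,0,1 for degrees 0…5.
(z + z^2 + z^4 + z^5) has coefficients 0,1,1,0,1,1 for degrees 0…5.
[z^5] = 1·1 + 1·1 + 1·1 + 1·0 = 3.

3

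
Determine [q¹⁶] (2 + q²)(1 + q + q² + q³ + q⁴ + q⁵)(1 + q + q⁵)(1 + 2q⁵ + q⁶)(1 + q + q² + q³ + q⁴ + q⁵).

(2 + q²) has coefficients 2,0,1 for degrees 0…2.
(1 + q + q² + q³ + q⁴ + q⁵) has coefficients 1,1,1,1,1,1,0,0,0,0,0,0,0,0,0,0,0 for degrees 0…16.
Multiplying by (1 + q + q⁵) gives running coefficients 1,2,2,2,2,3,2,1,1,1,1,0,0,0,0,0,0 for degrees 0…16.
Multiplying by (1 + 2q⁵ + q⁶) gives running coefficients 1,2,2,2,2,5,7,7,7,7,9,7,4,3,3,3,1 for degrees 0…16.
Finally multiplying by (1 + q + q² + q³ + q⁴ + q⁵), the product of all factors after the first has coefficients 1,3,5,7,9,14,20,25,30,35,42,44,41,37,33,29,21 for degrees 0…16.
[q¹⁶] = 2·21 + 1·33 = 75.

75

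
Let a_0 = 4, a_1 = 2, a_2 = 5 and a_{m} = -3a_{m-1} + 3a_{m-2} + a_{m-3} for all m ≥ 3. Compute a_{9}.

-21110

The ordinary generating function has denominator 1 + 3x - 3x^2 - x^3.
Iterating the recurrence: a_0,…,a_{9} = 4, 2, 5, -5, 32, -106, 409, -1513, 5660, -21110.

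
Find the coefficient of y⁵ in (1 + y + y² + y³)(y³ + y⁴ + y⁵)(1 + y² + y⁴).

(1 + y + y² + y³) has coefficients 1,1,1,1 for degrees 0…3.
(y³ + y⁴ + y⁵) has coefficients 0,0,0,1,1,1 for degrees 0…5.
Finally multiplying by (1 + y² + y⁴), the product of all factors after the first has coefficients 0,0,0,1,1,2 for degrees 0…5.
[y⁵] = 1·2 + 1·1 + 1·1 + 1·0 = 4.

4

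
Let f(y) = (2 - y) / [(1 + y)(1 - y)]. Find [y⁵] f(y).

-1

Partial fractions give a closed form: a_n = (3/2)·(-1)^n + (1/2)·1^n.
At n = 5: a_5 = -1.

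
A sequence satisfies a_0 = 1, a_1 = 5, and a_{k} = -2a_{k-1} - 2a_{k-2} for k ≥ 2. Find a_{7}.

-56

The ordinary generating function has denominator 1 + 2y + 2y^2.
Iterating the recurrence: a_0,…,a_{7} = 1, 5, -12, 14, -4, -20, 48, -56.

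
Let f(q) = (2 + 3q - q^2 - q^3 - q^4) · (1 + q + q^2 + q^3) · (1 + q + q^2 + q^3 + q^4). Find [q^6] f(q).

2

(2 + 3q - q^2 - q^3 - q^4) has coefficients 2,3,-1,-1,-1 for degrees 0…4.
(1 + q + q^2 + q^3) has coefficients 1,1,1,1,0,0,0 for degrees 0…6.
Finally multiplying by (1 + q + q^2 + q^3 + q^4), the product of all factors after the first has coefficients 1,2,3,4,4,3,2 for degrees 0…6.
[q^6] = 2·2 + 3·3 − 1·4 − 1·4 − 1·3 = 2.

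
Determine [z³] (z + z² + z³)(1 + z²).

2

(z + z² + z³) has coefficients 0,1,1,1 for degrees 0…3.
(1 + z²) has coefficients 1,0,1,0 for degrees 0…3.
[z³] = 1·1 + 1·0 + 1·1 = 2.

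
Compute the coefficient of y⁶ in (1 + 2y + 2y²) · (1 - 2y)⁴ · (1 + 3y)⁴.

(1 + 2y + 2y²) has coefficients 1,2,2 for degrees 0…2.
(1 - 2y)⁴ has coefficients 1,-8,24,-32,16,0,0 for degrees 0…6.
Finally multiplying by (1 + 3y)⁴, the product of all factors after the first has coefficients 1,4,-18,-68,145,408,-648 for degrees 0…6.
[y⁶] = 1·(-648) + 2·408 + 2·145 = 458.

458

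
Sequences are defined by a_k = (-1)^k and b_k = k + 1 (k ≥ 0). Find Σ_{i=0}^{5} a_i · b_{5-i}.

Write out a_i and b_{5-i} for i = 0,…,5 and sum the products.
Σ = 1·6 − 1·5 + 1·4 − 1·3 + 1·2 − 1·1 = 3.

3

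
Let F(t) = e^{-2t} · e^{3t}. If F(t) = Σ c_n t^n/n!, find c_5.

1

The EGF product rule gives c_5 = Σ_{k_1+k_2=5} C(5; k_1,k_2) · ∏ g_i(k_i), where e^{-2t} gives (-2)^k; e^{3t} gives (3)^k.
g_1(k) for k = 0…5: 1, -2, 4, -8, 16, -32.
g_2(k) for k = 0…5: 1, 3, 9, 27, 81, 243.
c_5 = Σ_k C(5,k)·g_1(k)·g_2(5−k) = 1·1·243 + 5·(-2)·81 + 10·4·27 + 10·(-8)·9 + 5·16·3 + 1·(-32)·1 = 243 − 810 + 1080 − 720 + 240 − 32 = 1.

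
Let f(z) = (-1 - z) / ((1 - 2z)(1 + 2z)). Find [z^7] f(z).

Partial fractions give a closed form: a_n = (-3/4)·2^n + (-1/4)·(-2)^n.
At n = 7: a_7 = -64.

-64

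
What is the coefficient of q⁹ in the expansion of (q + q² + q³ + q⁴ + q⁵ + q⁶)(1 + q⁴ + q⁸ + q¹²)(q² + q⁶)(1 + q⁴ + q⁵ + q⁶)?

(q + q² + q³ + q⁴ + q⁵ + q⁶) has coefficients 0,1,1,1,1,1,1 for degrees 0…6.
(1 + q⁴ + q⁸ + q¹²) has coefficients 1,0,0,0,1,0,0,0,1,0 for degrees 0…9.
Multiplying by (q² + q⁶) gives running coefficients 0,0,1,0,0,0,2,0,0,0 for degrees 0…9.
Finally multiplying by (1 + q⁴ + q⁵ + q⁶), the product of all factors after the first has coefficients 0,0,1,0,0,0,3,1,1,0 for degrees 0…9.
[q⁹] = 1·1 + 1·1 + 1·3 + 1·0 + 1·0 + 1·0 = 5.

5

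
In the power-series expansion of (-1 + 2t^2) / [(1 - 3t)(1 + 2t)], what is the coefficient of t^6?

The denominator gives the recurrence a_n = a_(n−1) + 6a_(n−2) for n ≥ 3; the numerator fixes a_0 = -1, a_1 = -1, a_2 = -5.
Iterating: -1, -1, -5, -11, -41, -107, -353, so a_6 = -353.

-353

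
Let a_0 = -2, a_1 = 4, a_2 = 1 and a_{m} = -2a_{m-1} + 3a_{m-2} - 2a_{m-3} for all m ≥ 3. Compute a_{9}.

The ordinary generating function has denominator 1 + 2y - 3y^2 + 2y^3.
Iterating the recurrence: a_0,…,a_{9} = -2, 4, 1, 14, -33, 106, -339, 1062, -3353, 10570.

10570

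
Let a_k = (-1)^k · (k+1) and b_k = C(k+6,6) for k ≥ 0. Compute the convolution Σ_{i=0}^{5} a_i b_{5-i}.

211

Write out a_i and b_{5-i} for i = 0,…,5 and sum the products.
Σ = 1·462 − 2·210 + 3·84 − 4·28 + 5·7 − 6·1 = 211.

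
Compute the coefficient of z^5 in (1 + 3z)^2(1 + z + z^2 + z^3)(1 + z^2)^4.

(1 + 3z)^2 has coefficients 1,6,9 for degrees 0…2.
(1 + z + z^2 + z^3) has coefficients 1,1,1,1,0,0 for degrees 0…5.
Finally multiplying by (1 + z^2)^4, the product of all factors after the first has coefficients 1,1,5,5,10,10 for degrees 0…5.
[z^5] = 1·10 + 6·10 + 9·5 = 115.

115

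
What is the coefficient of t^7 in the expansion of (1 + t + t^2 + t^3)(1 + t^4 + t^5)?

2

(1 + t + t^2 + t^3) has coefficients 1,1,1,1 for degrees 0…3.
(1 + t^4 + t^5) has coefficients 1,0,0,0,1,1,0,0 for degrees 0…7.
[t^7] = 1·0 + 1·0 + 1·1 + 1·1 = 2.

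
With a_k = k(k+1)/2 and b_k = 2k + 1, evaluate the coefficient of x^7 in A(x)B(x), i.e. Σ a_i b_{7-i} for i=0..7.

336

This is [x^7] in the product of the two ordinary generating functions.
Σ = 0·15 + 1·13 + 3·11 + 6·9 + 10·7 + 15·5 + 21·3 + 28·1 = 336.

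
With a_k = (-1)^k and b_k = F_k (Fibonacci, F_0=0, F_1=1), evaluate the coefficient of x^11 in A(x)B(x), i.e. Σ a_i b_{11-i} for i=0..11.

56

This is [x^11] in the product of the two ordinary generating functions.
Σ = 1·89 − 1·55 + 1·34 − 1·21 + 1·13 − 1·8 + 1·5 − 1·3 + 1·2 − 1·1 + 1·1 − 1·0 = 56.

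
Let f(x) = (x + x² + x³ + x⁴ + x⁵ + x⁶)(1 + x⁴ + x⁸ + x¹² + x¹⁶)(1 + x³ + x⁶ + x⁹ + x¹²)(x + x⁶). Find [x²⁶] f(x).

12

(x + x² + x³ + x⁴ + x⁵ + x⁶) has coefficients 0,1,1,1,1,1,1 for degrees 0…6.
(1 + x⁴ + x⁸ + x¹² + x¹⁶) has coefficients 1,0,0,0,1,0,0,0,1,0,0,0,1,0,0,0,1,0,0,0,0,0,0,0,0,0,0 for degrees 0…26.
Multiplying by (1 + x³ + x⁶ + x⁹ + x¹²) gives running coefficients 1,0,0,1,1,0,1,1,1,1,1,1,2,1,1,1,2,1,1,1,1,1,1,0,1,1,0 for degrees 0…26.
Finally multiplying by (x + x⁶), the product of all factors after the first has coefficients 0,1,0,0,1,1,1,1,1,2,2,1,2,3,2,2,2,3,3,2,2,2,3,2,1,2,2 for degrees 0…26.
[x²⁶] = 1·2 + 1·1 + 1·2 + 1·3 + 1·2 + 1·2 = 12.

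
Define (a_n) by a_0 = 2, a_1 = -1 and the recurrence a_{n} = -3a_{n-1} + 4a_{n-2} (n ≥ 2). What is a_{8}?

39323

The ordinary generating function has denominator 1 + 3t - 4t^2.
Iterating the recurrence: a_0,…,a_{8} = 2, -1, 11, -37, 155, -613, 2459, -9829, 39323.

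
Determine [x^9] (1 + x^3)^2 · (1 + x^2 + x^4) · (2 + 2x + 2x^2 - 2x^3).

(1 + x^3)^2 has coefficients 1,0,0,2,0,0,1 for degrees 0…6.
(1 + x^2 + x^4) has coefficients 1,0,1,0,1,0,0,0,0,0 for degrees 0…9.
Finally multiplying by (2 + 2x + 2x^2 - 2x^3), the product of all factors after the first has coefficients 2,2,4,0,4,0,2,-2,0,0 for degrees 0…9.
[x^9] = 1·0 + 2·2 + 1·0 = 4.

4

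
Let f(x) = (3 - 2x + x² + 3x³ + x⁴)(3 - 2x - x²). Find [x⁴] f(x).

(3 - 2x + x² + 3x³ + x⁴) has coefficients 3,-2,1,3,1 for degrees 0…4.
(3 - 2x - x²) has coefficients 3,-2,-1,0,0 for degrees 0…4.
[x⁴] = 3·0 − 2·0 + 1·(-1) + 3·(-2) + 1·3 = -4.

-4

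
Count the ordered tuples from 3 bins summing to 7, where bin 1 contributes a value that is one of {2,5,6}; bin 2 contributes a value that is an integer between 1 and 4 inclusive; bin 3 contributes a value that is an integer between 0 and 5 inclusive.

7

The generating function for the choices is (x² + x⁵ + x⁶)·(x + x² + x³ + x⁴)·(1 + x + x² + x³ + x⁴ + x⁵); the count is [x⁷].
(x² + x⁵ + x⁶) has coefficients 0,0,1,0,0,1,1 for degrees 0…6.
(x + x² + x³ + x⁴) has coefficients 0,1,1,1,1,0,0,0 for degrees 0…7.
Finally multiplying by (1 + x + x² + x³ + x⁴ + x⁵), the product of all factors after the first has coefficients 0,1,2,3,4,4,4,3 for degrees 0…7.
[x⁷] = 1·4 + 1·2 + 1·1 = 7.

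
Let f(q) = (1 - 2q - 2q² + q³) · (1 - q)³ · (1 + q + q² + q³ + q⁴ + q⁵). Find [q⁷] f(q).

4

(1 - 2q - 2q² + q³) has coefficients 1,-2,-2,1 for degrees 0…3.
(1 - q)³ has coefficients 1,-3,3,-1,0,0,0,0 for degrees 0…7.
Finally multiplying by (1 + q + q² + q³ + q⁴ + q⁵), the product of all factors after the first has coefficients 1,-2,1,0,0,0,-1,2 for degrees 0…7.
[q⁷] = 1·2 − 2·(-1) − 2·0 + 1·0 = 4.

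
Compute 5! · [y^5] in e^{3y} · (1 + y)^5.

The EGF product rule gives c_5 = Σ_{k_1+k_2=5} C(5; k_1,k_2) · ∏ g_i(k_i), where e^{3y} gives (3)^k; (1+y)^5 gives the falling factorial (5)_k.
g_1(k) for k = 0…5: 1, 3, 9, 27, 81, 243.
g_2(k) for k = 0…5: 1, 5, 20, 60, 120, 120.
c_5 = Σ_k C(5,k)·g_1(k)·g_2(5−k) = 1·1·120 + 5·3·120 + 10·9·60 + 10·27·20 + 5·81·5 + 1·243·1 = 120 + 1800 + 5400 + 5400 + 2025 + 243 = 14988.

14988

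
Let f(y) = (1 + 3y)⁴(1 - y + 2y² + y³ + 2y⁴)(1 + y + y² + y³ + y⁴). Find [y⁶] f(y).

(1 + 3y)⁴ has coefficients 1,12,54,108,81 for degrees 0…4.
(1 - y + 2y² + y³ + 2y⁴) has coefficients 1,-1,2,1,2,0,0 for degrees 0…6.
Finally multiplying by (1 + y + y² + y³ + y⁴), the product of all factors after the first has coefficients 1,0,2,3,5,4,5 for degrees 0…6.
[y⁶] = 1·5 + 12·4 + 54·5 + 108·3 + 81·2 = 809.

809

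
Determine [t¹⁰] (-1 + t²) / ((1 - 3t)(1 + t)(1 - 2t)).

-117074

Partial fractions give a closed form: a_n = (-2)·3^n + (1)·2^n.
At n = 10: a_10 = -117074.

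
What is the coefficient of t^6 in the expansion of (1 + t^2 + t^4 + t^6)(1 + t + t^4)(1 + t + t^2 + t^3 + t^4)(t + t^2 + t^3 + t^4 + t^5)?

(1 + t^2 + t^4 + t^6) has coefficients 1,0,1,0,1,0,1 for degrees 0…6.
(1 + t + t^4) has coefficients 1,1,0,0,1,0,0 for degrees 0…6.
Multiplying by (1 + t + t^2 + t^3 + t^4) gives running coefficients 1,2,2,2,3,2,1 for degrees 0…6.
Finally multiplying by (t + t^2 + t^3 + t^4 + t^5), the product of all factors after the first has coefficients 0,1,3,5,7,10,11 for degrees 0…6.
[t^6] = 1·11 + 1·7 + 1·3 + 1·0 = 21.

21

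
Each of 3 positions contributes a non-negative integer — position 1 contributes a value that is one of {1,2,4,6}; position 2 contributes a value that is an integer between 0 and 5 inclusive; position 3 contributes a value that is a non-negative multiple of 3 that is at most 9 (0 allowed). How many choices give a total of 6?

The generating function for the choices is (x + x² + x⁴ + x⁶)·(1 + x + x² + x³ + x⁴ + x⁵)·(1 + x³ + x⁶ + x⁹); the count is [x⁶].
(x + x² + x⁴ + x⁶) has coefficients 0,1,1,0,1,0,1 for degrees 0…6.
(1 + x + x² + x³ + x⁴ + x⁵) has coefficients 1,1,1,1,1,1,0 for degrees 0…6.
Finally multiplying by (1 + x³ + x⁶ + x⁹), the product of all factors after the first has coefficients 1,1,1,2,2,2,2 for degrees 0…6.
[x⁶] = 1·2 + 1·2 + 1·1 + 1·1 = 6.

6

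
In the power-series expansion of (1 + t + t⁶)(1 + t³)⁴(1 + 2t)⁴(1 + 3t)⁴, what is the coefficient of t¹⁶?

(1 + t + t⁶) has coefficients 1,1,0,0,0,0,1 for degrees 0…6.
(1 + t³)⁴ has coefficients 1,0,0,4,0,0,6,0,0,4,0,0,1,0,0,0,0 for degrees 0…16.
Multiplying by (1 + 2t)⁴ gives running coefficients 1,8,24,36,48,96,134,112,144,196,128,96,129,72,24,32,16 for degrees 0…16.
Finally multiplying by (1 + 3t)⁴, the product of all factors after the first has coefficients 1,20,174,864,2721,5856,9710,15004,22980,30220,33206,36840,41025,36504,28590,25916,19921 for degrees 0…16.
[t¹⁶] = 1·19921 + 1·25916 + 1·33206 = 79043.

79043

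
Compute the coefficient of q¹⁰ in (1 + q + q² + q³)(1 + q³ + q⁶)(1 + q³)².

(1 + q + q² + q³) has coefficients 1,1,1,1 for degrees 0…3.
(1 + q³ + q⁶) has coefficients 1,0,0,1,0,0,1,0,0,0,0 for degrees 0…10.
Finally multiplying by (1 + q³)², the product of all factors after the first has coefficients 1,0,0,3,0,0,4,0,0,3,0 for degrees 0…10.
[q¹⁰] = 1·0 + 1·3 + 1·0 + 1·0 = 3.

3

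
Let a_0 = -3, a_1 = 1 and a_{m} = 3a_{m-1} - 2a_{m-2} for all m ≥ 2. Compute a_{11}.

The ordinary generating function has denominator 1 - 3x + 2x^2.
Iterating the recurrence: a_0,…,a_{11} = -3, 1, 9, 25, 57, 121, 249, 505, 1017, 2041, 4089, 8185.

8185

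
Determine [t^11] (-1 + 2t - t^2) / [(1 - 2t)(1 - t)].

-1024

The denominator gives the recurrence a_n = 3a_(n−1) − 2a_(n−2) for n ≥ 3; the numerator fixes a_0 = -1, a_1 = -1, a_2 = -2.
Iterating: -1, -1, -2, -4, -8, -16, -32, -64, -128, -256, -512, -1024, so a_11 = -1024.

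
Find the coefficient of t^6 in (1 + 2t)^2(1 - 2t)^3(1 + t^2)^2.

(1 + 2t)^2 has coefficients 1,4,4 for degrees 0…2.
(1 - 2t)^3 has coefficients 1,-6,12,-8,0,0,0 for degrees 0…6.
Finally multiplying by (1 + t^2)^2, the product of all factors after the first has coefficients 1,-6,14,-20,25,-22,12 for degrees 0…6.
[t^6] = 1·12 + 4·(-22) + 4·25 = 24.

24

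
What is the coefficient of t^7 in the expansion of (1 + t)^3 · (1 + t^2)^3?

(1 + t)^3 has coefficients 1,3,3,1 for degrees 0…3.
(1 + t^2)^3 has coefficients 1,0,3,0,3,0,1,0 for degrees 0…7.
[t^7] = 1·0 + 3·1 + 3·0 + 1·3 = 6.

6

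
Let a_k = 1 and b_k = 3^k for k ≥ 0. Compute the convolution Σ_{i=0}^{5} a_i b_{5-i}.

364

The convolution is the t^5 coefficient of A(t)B(t).
Σ = 1·243 + 1·81 + 1·27 + 1·9 + 1·3 + 1·1 = 364.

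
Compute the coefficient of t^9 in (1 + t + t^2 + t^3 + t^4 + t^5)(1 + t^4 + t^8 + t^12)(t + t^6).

3

(1 + t + t^2 + t^3 + t^4 + t^5) has coefficients 1,1,1,1,1,1 for degrees 0…5.
(1 + t^4 + t^8 + t^12) has coefficients 1,0,0,0,1,0,0,0,1,0 for degrees 0…9.
Finally multiplying by (t + t^6), the product of all factors after the first has coefficients 0,1,0,0,0,1,1,0,0,1 for degrees 0…9.
[t^9] = 1·1 + 1·0 + 1·0 + 1·1 + 1·1 + 1·0 = 3.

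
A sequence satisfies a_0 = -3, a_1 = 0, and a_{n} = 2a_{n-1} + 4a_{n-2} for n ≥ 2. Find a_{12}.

-1093632

The ordinary generating function has denominator 1 - 2q - 4q^2.
Iterating the recurrence: a_0,…,a_{12} = -3, 0, -12, -24, -96, -288, -960, -3072, -9984, -32256, -104448, -337920, -1093632.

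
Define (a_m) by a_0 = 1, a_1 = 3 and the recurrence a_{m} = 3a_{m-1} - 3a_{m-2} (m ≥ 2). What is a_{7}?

-81

The ordinary generating function has denominator 1 - 3z + 3z^2.
Iterating the recurrence: a_0,…,a_{7} = 1, 3, 6, 9, 9, 0, -27, -81.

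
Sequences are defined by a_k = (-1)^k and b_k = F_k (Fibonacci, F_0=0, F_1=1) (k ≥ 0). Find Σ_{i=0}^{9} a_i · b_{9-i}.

This is [x^9] in the product of the two ordinary generating functions.
Σ = 1·34 − 1·21 + 1·13 − 1·8 + 1·5 − 1·3 + 1·2 − 1·1 + 1·1 − 1·0 = 22.

22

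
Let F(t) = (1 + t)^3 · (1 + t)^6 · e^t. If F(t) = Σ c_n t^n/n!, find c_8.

4596553

The EGF product rule gives c_8 = Σ_{k_1+k_2+k_3=8} C(8; k_1,k_2,k_3) · ∏ g_i(k_i), where (1+t)^3 gives the falling factorial (3)_k; (1+t)^6 gives the falling factorial (6)_k; e^t gives (1)^k.
g_1(k) for k = 0…8: 1, 3, 6, 6, 0, 0, 0, 0, 0.
g_2(k) for k = 0…8: 1, 6, 30, 120, 360, 720, 720, 0, 0.
g_3(k) for k = 0…8: 1, 1, 1, 1, 1, 1, 1, 1, 1.
First combine the last two factors: h(k) = Σ_j C(k,j)·g_2(j)·g_3(k−j) for k = 0…8: 1, 7, 43, 229, 1045, 4051, 13327, 37633, 93289.
c_8 = Σ_k C(8,k)·g_1(k)·h(8−k) = 1·1·93289 + 8·3·37633 + 28·6·13327 + 56·6·4051 = 93289 + 903192 + 2238936 + 1361136 = 4596553.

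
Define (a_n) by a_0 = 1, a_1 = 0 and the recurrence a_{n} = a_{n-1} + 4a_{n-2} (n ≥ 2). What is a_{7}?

The ordinary generating function has denominator 1 - z - 4z^2.
Iterating the recurrence: a_0,…,a_{7} = 1, 0, 4, 4, 20, 36, 116, 260.

260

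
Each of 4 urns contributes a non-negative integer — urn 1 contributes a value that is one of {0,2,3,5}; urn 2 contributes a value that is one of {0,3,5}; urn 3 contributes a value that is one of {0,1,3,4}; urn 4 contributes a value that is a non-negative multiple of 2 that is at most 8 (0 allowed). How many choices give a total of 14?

The generating function for the choices is (1 + q^2 + q^3 + q^5)·(1 + q^3 + q^5)·(1 + q + q^3 + q^4)·(1 + q^2 + q^4 + q^6 + q^8); the count is [q^14].
(1 + q^2 + q^3 + q^5) has coefficients 1,0,1,1,0,1 for degrees 0…5.
(1 + q^3 + q^5) has coefficients 1,0,0,1,0,1,0,0,0,0,0,0,0,0,0 for degrees 0…14.
Multiplying by (1 + q + q^3 + q^4) gives running coefficients 1,1,0,2,2,1,2,1,1,1,0,0,0,0,0 for degrees 0…14.
Finally multiplying by (1 + q^2 + q^4 + q^6 + q^8), the product of all factors after the first has coefficients 1,1,1,3,3,4,5,5,6,6,5,5,5,3,3 for degrees 0…14.
[q^14] = 1·3 + 1·5 + 1·5 + 1·6 = 19.

19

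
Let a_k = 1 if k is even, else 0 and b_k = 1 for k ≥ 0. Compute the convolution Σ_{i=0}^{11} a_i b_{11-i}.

6

Write out a_i and b_{11-i} for i = 0,…,11 and sum the products.
Σ = 1·1 + 0·1 + 1·1 + 0·1 + 1·1 + 0·1 + 1·1 + 0·1 + 1·1 + 0·1 + 1·1 + 0·1 = 6.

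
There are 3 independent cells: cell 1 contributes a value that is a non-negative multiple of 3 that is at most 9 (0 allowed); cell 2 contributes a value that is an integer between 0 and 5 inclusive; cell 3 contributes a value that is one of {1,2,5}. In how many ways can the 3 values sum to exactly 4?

The generating function for the choices is (1 + x^3 + x^6 + x^9)·(1 + x + x^2 + x^3 + x^4 + x^5)·(x + x^2 + x^5); the count is [x^4].
(1 + x^3 + x^6 + x^9) has coefficients 1,0,0,1,0 for degrees 0…4.
(1 + x + x^2 + x^3 + x^4 + x^5) has coefficients 1,1,1,1,1 for degrees 0…4.
Finally multiplying by (x + x^2 + x^5), the product of all factors after the first has coefficients 0,1,2,2,2 for degrees 0…4.
[x^4] = 1·2 + 1·1 = 3.

3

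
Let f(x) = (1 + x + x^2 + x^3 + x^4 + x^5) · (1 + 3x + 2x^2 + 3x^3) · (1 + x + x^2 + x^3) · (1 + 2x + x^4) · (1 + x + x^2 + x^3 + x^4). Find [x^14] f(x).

(1 + x + x^2 + x^3 + x^4 + x^5) has coefficients 1,1,1,1,1,1 for degrees 0…5.
(1 + 3x + 2x^2 + 3x^3) has coefficients 1,3,2,3,0,0,0,0,0,0,0,0,0,0,0 for degrees 0…14.
Multiplying by (1 + x + x^2 + x^3) gives running coefficients 1,4,6,9,8,5,3,0,0,0,0,0,0,0,0 for degrees 0…14.
Multiplying by (1 + 2x + x^4) gives running coefficients 1,6,14,21,27,25,19,15,8,5,3,0,0,0,0 for degrees 0…14.
Finally multiplying by (1 + x + x^2 + x^3 + x^4), the product of all factors after the first has coefficients 1,7,21,42,69,93,106,107,94,72,50,31,16,8,3 for degrees 0…14.
[x^14] = 1·3 + 1·8 + 1·16 + 1·31 + 1·50 + 1·72 = 180.

180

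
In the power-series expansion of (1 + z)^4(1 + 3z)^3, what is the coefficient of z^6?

(1 + z)^4 has coefficients 1,4,6,4,1 for degrees 0…4.
(1 + 3z)^3 has coefficients 1,9,27,27,0,0,0 for degrees 0…6.
[z^6] = 1·0 + 4·0 + 6·0 + 4·27 + 1·27 = 135.

135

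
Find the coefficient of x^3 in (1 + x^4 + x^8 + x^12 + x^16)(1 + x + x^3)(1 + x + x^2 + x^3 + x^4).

(1 + x^4 + x^8 + x^12 + x^16) has coefficients 1,0,0,0 for degrees 0…3.
(1 + x + x^3) has coefficients 1,1,0,1 for degrees 0…3.
Finally multiplying by (1 + x + x^2 + x^3 + x^4), the product of all factors after the first has coefficients 1,2,2,3 for degrees 0…3.
[x^3] = 1·3 = 3.

3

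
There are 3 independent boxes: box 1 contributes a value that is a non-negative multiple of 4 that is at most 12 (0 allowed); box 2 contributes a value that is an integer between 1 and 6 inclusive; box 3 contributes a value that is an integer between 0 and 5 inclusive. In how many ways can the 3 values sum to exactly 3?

3

The generating function for the choices is (1 + q⁴ + q⁸ + q¹²)·(q + q² + q³ + q⁴ + q⁵ + q⁶)·(1 + q + q² + q³ + q⁴ + q⁵); the count is [q³].
(1 + q⁴ + q⁸ + q¹²) has coefficients 1,0,0,0 for degrees 0…3.
(q + q² + q³ + q⁴ + q⁵ + q⁶) has coefficients 0,1,1,1 for degrees 0…3.
Finally multiplying by (1 + q + q² + q³ + q⁴ + q⁵), the product of all factors after the first has coefficients 0,1,2,3 for degrees 0…3.
[q³] = 1·3 = 3.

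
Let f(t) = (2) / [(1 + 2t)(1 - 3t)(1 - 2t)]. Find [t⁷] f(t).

7566

Partial fractions give a closed form: a_n = (2/5)·(-2)^n + (18/5)·3^n + (-2)·2^n.
At n = 7: a_7 = 7566.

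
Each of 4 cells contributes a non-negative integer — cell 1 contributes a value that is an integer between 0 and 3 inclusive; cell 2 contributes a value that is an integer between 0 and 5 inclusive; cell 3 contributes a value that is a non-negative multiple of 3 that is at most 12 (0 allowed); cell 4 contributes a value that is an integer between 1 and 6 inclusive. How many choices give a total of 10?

45

The generating function for the choices is (1 + y + y^2 + y^3)·(1 + y + y^2 + y^3 + y^4 + y^5)·(1 + y^3 + y^6 + y^9 + y^12)·(y + y^2 + y^3 + y^4 + y^5 + y^6); the count is [y^10].
(1 + y + y^2 + y^3) has coefficients 1,1,1,1 for degrees 0…3.
(1 + y + y^2 + y^3 + y^4 + y^5) has coefficients 1,1,1,1,1,1,0,0,0,0,0 for degrees 0…10.
Multiplying by (1 + y^3 + y^6 + y^9 + y^12) gives running coefficients 1,1,1,2,2,2,2,2,2,2,2 for degrees 0…10.
Finally multiplying by (y + y^2 + y^3 + y^4 + y^5 + y^6), the product of all factors after the first has coefficients 0,1,2,3,5,7,9,10,11,12,12 for degrees 0…10.
[y^10] = 1·12 + 1·12 + 1·11 + 1·10 = 45.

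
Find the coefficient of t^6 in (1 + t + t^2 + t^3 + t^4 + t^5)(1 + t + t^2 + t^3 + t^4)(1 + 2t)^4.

340

(1 + t + t^2 + t^3 + t^4 + t^5) has coefficients 1,1,1,1,1,1 for degrees 0…5.
(1 + t + t^2 + t^3 + t^4) has coefficients 1,1,1,1,1,0,0 for degrees 0…6.
Finally multiplying by (1 + 2t)^4, the product of all factors after the first has coefficients 1,9,33,65,81,80,72 for degrees 0…6.
[t^6] = 1·72 + 1·80 + 1·81 + 1·65 + 1·33 + 1·9 = 340.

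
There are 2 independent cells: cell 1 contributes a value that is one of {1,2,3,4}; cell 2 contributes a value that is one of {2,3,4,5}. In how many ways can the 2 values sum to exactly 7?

3

The generating function for the choices is (z + z² + z³ + z⁴)·(z² + z³ + z⁴ + z⁵); the count is [z⁷].
(z + z² + z³ + z⁴) has coefficients 0,1,1,1,1 for degrees 0…4.
(z² + z³ + z⁴ + z⁵) has coefficients 0,0,1,1,1,1,0,0 for degrees 0…7.
[z⁷] = 1·0 + 1·1 + 1·1 + 1·1 = 3.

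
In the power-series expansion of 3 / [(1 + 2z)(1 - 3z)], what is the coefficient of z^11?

316407

The denominator gives the recurrence a_n = a_(n−1) + 6a_(n−2) for n ≥ 2; the numerator fixes a_0 = 3, a_1 = 3.
Iterating: 3, 3, 21, 39, 165, 399, 1389, 3783, 12117, 34815, 107517, 316407, so a_11 = 316407.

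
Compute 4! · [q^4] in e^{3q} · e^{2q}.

625

The EGF product rule gives c_4 = Σ_{k_1+k_2=4} C(4; k_1,k_2) · ∏ g_i(k_i), where e^{3q} gives (3)^k; e^{2q} gives (2)^k.
g_1(k) for k = 0…4: 1, 3, 9, 27, 81.
g_2(k) for k = 0…4: 1, 2, 4, 8, 16.
c_4 = Σ_k C(4,k)·g_1(k)·g_2(4−k) = 1·1·16 + 4·3·8 + 6·9·4 + 4·27·2 + 1·81·1 = 16 + 96 + 216 + 216 + 81 = 625.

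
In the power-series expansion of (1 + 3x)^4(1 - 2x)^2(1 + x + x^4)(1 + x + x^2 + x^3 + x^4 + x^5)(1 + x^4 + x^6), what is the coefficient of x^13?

1224

(1 + 3x)^4 has coefficients 1,12,54,108,81 for degrees 0…4.
(1 - 2x)^2 has coefficients 1,-4,4,0,0,0,0,0,0,0,0,0,0,0 for degrees 0…13.
Multiplying by (1 + x + x^4) gives running coefficients 1,-3,0,4,1,-4,4,0,0,0,0,0,0,0 for degrees 0…13.
Multiplying by (1 + x + x^2 + x^3 + x^4 + x^5) gives running coefficients 1,-2,-2,2,3,-1,2,5,5,1,0,4,0,0 for degrees 0…13.
Finally multiplying by (1 + x^4 + x^6), the product of all factors after the first has coefficients 1,-2,-2,2,4,-3,1,5,6,2,5,8,7,6 for degrees 0…13.
[x^13] = 1·6 + 12·7 + 54·8 + 108·5 + 81·2 = 1224.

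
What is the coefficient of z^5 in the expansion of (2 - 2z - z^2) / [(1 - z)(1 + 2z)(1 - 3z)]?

Partial fractions give a closed form: a_n = (1/6)·1^n + (11/15)·(-2)^n + (11/10)·3^n.
At n = 5: a_5 = 244.

244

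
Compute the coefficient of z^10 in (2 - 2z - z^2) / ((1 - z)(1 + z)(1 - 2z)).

1025

Partial fractions give a closed form: a_n = (1/2)·1^n + (1/2)·(-1)^n + (1)·2^n.
At n = 10: a_10 = 1025.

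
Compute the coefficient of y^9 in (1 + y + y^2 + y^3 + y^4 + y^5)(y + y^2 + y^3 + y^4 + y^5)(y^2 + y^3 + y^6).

12

(1 + y + y^2 + y^3 + y^4 + y^5) has coefficients 1,1,1,1,1,1 for degrees 0…5.
(y + y^2 + y^3 + y^4 + y^5) has coefficients 0,1,1,1,1,1,0,0,0,0 for degrees 0…9.
Finally multiplying by (y^2 + y^3 + y^6), the product of all factors after the first has coefficients 0,0,0,1,2,2,2,3,2,1 for degrees 0…9.
[y^9] = 1·1 + 1·2 + 1·3 + 1·2 + 1·2 + 1·2 = 12.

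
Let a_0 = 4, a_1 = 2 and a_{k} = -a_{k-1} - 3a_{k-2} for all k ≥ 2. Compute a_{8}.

The ordinary generating function has denominator 1 + x + 3x^2.
Iterating the recurrence: a_0,…,a_{8} = 4, 2, -14, 8, 34, -58, -44, 218, -86.

-86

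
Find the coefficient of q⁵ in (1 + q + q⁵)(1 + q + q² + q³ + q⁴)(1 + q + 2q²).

8

(1 + q + q⁵) has coefficients 1,1,0,0,0,1 for degrees 0…5.
(1 + q + q² + q³ + q⁴) has coefficients 1,1,1,1,1,0 for degrees 0…5.
Finally multiplying by (1 + q + 2q²), the product of all factors after the first has coefficients 1,2,4,4,4,3 for degrees 0…5.
[q⁵] = 1·3 + 1·4 + 1·1 = 8.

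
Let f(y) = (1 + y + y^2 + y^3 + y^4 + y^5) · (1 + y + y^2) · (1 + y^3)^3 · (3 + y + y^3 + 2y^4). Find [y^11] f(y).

100

(1 + y + y^2 + y^3 + y^4 + y^5) has coefficients 1,1,1,1,1,1 for degrees 0…5.
(1 + y + y^2) has coefficients 1,1,1,0,0,0,0,0,0,0,0,0 for degrees 0…11.
Multiplying by (1 + y^3)^3 gives running coefficients 1,1,1,3,3,3,3,3,3,1,1,1 for degrees 0…11.
Finally multiplying by (3 + y + y^3 + 2y^4), the product of all factors after the first has coefficients 3,4,4,11,15,15,17,21,21,15,13,13 for degrees 0…11.
[y^11] = 1·13 + 1·13 + 1·15 + 1·21 + 1·21 + 1·17 = 100.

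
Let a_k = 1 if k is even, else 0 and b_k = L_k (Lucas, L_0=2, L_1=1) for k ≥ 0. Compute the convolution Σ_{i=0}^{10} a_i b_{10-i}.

This is [x^10] in the product of the two ordinary generating functions.
Σ = 1·123 + 0·76 + 1·47 + 0·29 + 1·18 + 0·11 + 1·7 + 0·4 + 1·3 + 0·1 + 1·2 = 200.

200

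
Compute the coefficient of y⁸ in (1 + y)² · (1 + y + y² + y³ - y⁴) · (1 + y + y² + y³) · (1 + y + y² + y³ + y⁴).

24

(1 + y)² has coefficients 1,2,1 for degrees 0…2.
(1 + y + y² + y³ - y⁴) has coefficients 1,1,1,1,-1,0,0,0,0 for degrees 0…8.
Multiplying by (1 + y + y² + y³) gives running coefficients 1,2,3,4,2,1,0,-1,0 for degrees 0…8.
Finally multiplying by (1 + y + y² + y³ + y⁴), the product of all factors after the first has coefficients 1,3,6,10,12,12,10,6,2 for degrees 0…8.
[y⁸] = 1·2 + 2·6 + 1·10 = 24.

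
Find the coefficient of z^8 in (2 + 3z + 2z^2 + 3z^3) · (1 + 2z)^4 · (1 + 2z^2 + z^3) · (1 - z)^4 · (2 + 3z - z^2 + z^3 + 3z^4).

404

(2 + 3z + 2z^2 + 3z^3) has coefficients 2,3,2,3 for degrees 0…3.
(1 + 2z)^4 has coefficients 1,8,24,32,16,0,0,0,0 for degrees 0…8.
Multiplying by (1 + 2z^2 + z^3) gives running coefficients 1,8,26,49,72,88,64,16,0 for degrees 0…8.
Multiplying by (1 - z)^4 gives running coefficients 1,4,0,-11,1,-2,-26,49,40 for degrees 0…8.
Finally multiplying by (2 + 3z - z^2 + z^3 + 3z^4), the product of all factors after the first has coefficients 2,11,11,-25,-24,22,-70,-10,254 for degrees 0…8.
[z^8] = 2·254 + 3·(-10) + 2·(-70) + 3·22 = 404.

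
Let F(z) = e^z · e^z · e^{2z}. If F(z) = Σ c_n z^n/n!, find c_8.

The EGF product rule gives c_8 = Σ_{k_1+k_2+k_3=8} C(8; k_1,k_2,k_3) · ∏ g_i(k_i), where e^z gives (1)^k; e^z gives (1)^k; e^{2z} gives (2)^k.
g_1(k) for k = 0…8: 1, 1, 1, 1, 1, 1, 1, 1, 1.
g_2(k) for k = 0…8: 1, 1, 1, 1, 1, 1, 1, 1, 1.
g_3(k) for k = 0…8: 1, 2, 4, 8, 16, 32, 64, 128, 256.
First combine the last two factors: h(k) = Σ_j C(k,j)·g_2(j)·g_3(k−j) for k = 0…8: 1, 3, 9, 27, 81, 243, 729, 2187, 6561.
c_8 = Σ_k C(8,k)·g_1(k)·h(8−k) = 1·1·6561 + 8·1·2187 + 28·1·729 + 56·1·243 + 70·1·81 + 56·1·27 + 28·1·9 + 8·1·3 + 1·1·1 = 6561 + 17496 + 20412 + 13608 + 5670 + 1512 + 252 + 24 + 1 = 65536.

65536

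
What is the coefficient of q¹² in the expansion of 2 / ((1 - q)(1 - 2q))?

16382

Partial fractions give a closed form: a_n = (-2)·1^n + (4)·2^n.
At n = 12: a_12 = 16382.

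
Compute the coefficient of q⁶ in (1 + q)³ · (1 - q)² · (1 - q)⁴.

8

(1 + q)³ has coefficients 1,3,3,1 for degrees 0…3.
(1 - q)² has coefficients 1,-2,1,0,0,0,0 for degrees 0…6.
Finally multiplying by (1 - q)⁴, the product of all factors after the first has coefficients 1,-6,15,-20,15,-6,1 for degrees 0…6.
[q⁶] = 1·1 + 3·(-6) + 3·15 + 1·(-20) = 8.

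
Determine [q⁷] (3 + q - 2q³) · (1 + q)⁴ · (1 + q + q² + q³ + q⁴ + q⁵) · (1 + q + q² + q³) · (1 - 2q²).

-232

(3 + q - 2q³) has coefficients 3,1,0,-2 for degrees 0…3.
(1 + q)⁴ has coefficients 1,4,6,4,1,0,0,0 for degrees 0…7.
Multiplying by (1 + q + q² + q³ + q⁴ + q⁵) gives running coefficients 1,5,11,15,16,16,15,11 for degrees 0…7.
Multiplying by (1 + q + q² + q³) gives running coefficients 1,6,17,32,47,58,62,58 for degrees 0…7.
Finally multiplying by (1 - 2q²), the product of all factors after the first has coefficients 1,6,15,20,13,-6,-32,-58 for degrees 0…7.
[q⁷] = 3·(-58) + 1·(-32) − 2·13 = -232.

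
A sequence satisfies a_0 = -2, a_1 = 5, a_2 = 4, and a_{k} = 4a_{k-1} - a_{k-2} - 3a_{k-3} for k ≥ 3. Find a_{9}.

23390

The ordinary generating function has denominator 1 - 4q + q^2 + 3q^3.
Iterating the recurrence: a_0,…,a_{9} = -2, 5, 4, 17, 49, 167, 568, 1958, 6763, 23390.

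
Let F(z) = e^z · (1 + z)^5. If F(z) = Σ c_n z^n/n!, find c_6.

The EGF product rule gives c_6 = Σ_{k_1+k_2=6} C(6; k_1,k_2) · ∏ g_i(k_i), where e^z gives (1)^k; (1+z)^5 gives the falling factorial (5)_k.
g_1(k) for k = 0…6: 1, 1, 1, 1, 1, 1, 1.
g_2(k) for k = 0…6: 1, 5, 20, 60, 120, 120, 0.
c_6 = Σ_k C(6,k)·g_1(k)·g_2(6−k) = 6·1·120 + 15·1·120 + 20·1·60 + 15·1·20 + 6·1·5 + 1·1·1 = 720 + 1800 + 1200 + 300 + 30 + 1 = 4051.

4051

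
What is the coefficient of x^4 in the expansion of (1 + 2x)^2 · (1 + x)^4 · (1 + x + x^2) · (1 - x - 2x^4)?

31

(1 + 2x)^2 has coefficients 1,4,4 for degrees 0…2.
(1 + x)^4 has coefficients 1,4,6,4,1 for degrees 0…4.
Multiplying by (1 + x + x^2) gives running coefficients 1,5,11,14,11 for degrees 0…4.
Finally multiplying by (1 - x - 2x^4), the product of all factors after the first has coefficients 1,4,6,3,-5 for degrees 0…4.
[x^4] = 1·(-5) + 4·3 + 4·6 = 31.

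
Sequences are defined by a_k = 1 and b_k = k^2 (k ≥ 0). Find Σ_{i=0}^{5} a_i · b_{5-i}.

The convolution is the x^5 coefficient of A(x)B(x).
Σ = 1·25 + 1·16 + 1·9 + 1·4 + 1·1 + 1·0 = 55.

55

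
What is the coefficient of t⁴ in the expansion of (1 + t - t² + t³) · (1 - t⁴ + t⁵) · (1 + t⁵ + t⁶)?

-1

(1 + t - t² + t³) has coefficients 1,1,-1,1 for degrees 0…3.
(1 - t⁴ + t⁵) has coefficients 1,0,0,0,-1 for degrees 0…4.
Finally multiplying by (1 + t⁵ + t⁶), the product of all factors after the first has coefficients 1,0,0,0,-1 for degrees 0…4.
[t⁴] = 1·(-1) + 1·0 − 1·0 + 1·0 = -1.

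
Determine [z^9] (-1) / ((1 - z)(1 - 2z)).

The denominator gives the recurrence a_n = 3a_(n−1) − 2a_(n−2) for n ≥ 2; the numerator fixes a_0 = -1, a_1 = -3.
Iterating: -1, -3, -7, -15, -31, -63, -127, -255, -511, -1023, so a_9 = -1023.

-1023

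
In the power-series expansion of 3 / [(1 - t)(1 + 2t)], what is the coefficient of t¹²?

Partial fractions give a closed form: a_n = (1)·1^n + (2)·(-2)^n.
At n = 12: a_12 = 8193.

8193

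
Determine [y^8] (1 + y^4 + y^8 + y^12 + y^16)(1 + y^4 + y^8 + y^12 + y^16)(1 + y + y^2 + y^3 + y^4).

5

(1 + y^4 + y^8 + y^12 + y^16) has coefficients 1,0,0,0,1,0,0,0,1 for degrees 0…8.
(1 + y^4 + y^8 + y^12 + y^16) has coefficients 1,0,0,0,1,0,0,0,1 for degrees 0…8.
Finally multiplying by (1 + y + y^2 + y^3 + y^4), the product of all factors after the first has coefficients 1,1,1,1,2,1,1,1,2 for degrees 0…8.
[y^8] = 1·2 + 1·2 + 1·1 = 5.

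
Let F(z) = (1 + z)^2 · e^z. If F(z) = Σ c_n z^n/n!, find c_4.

The EGF product rule gives c_4 = Σ_{k_1+k_2=4} C(4; k_1,k_2) · ∏ g_i(k_i), where (1+z)^2 gives the falling factorial (2)_k; e^z gives (1)^k.
g_1(k) for k = 0…4: 1, 2, 2, 0, 0.
g_2(k) for k = 0…4: 1, 1, 1, 1, 1.
c_4 = Σ_k C(4,k)·g_1(k)·g_2(4−k) = 1·1·1 + 4·2·1 + 6·2·1 = 1 + 8 + 12 = 21.

21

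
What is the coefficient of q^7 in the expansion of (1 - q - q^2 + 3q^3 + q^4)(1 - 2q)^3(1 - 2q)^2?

192

(1 - q - q^2 + 3q^3 + q^4) has coefficients 1,-1,-1,3,1 for degrees 0…4.
(1 - 2q)^3 has coefficients 1,-6,12,-8,0,0,0,0 for degrees 0…7.
Finally multiplying by (1 - 2q)^2, the product of all factors after the first has coefficients 1,-10,40,-80,80,-32,0,0 for degrees 0…7.
[q^7] = 1·0 − 1·0 − 1·(-32) + 3·80 + 1·(-80) = 192.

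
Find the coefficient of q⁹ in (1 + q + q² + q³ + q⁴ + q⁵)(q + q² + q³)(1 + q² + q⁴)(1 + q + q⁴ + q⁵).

(1 + q + q² + q³ + q⁴ + q⁵) has coefficients 1,1,1,1,1,1 for degrees 0…5.
(q + q² + q³) has coefficients 0,1,1,1,0,0,0,0,0,0 for degrees 0…9.
Multiplying by (1 + q² + q⁴) gives running coefficients 0,1,1,2,1,2,1,1,0,0 for degrees 0…9.
Finally multiplying by (1 + q + q⁴ + q⁵), the product of all factors after the first has coefficients 0,1,2,3,3,4,5,5,4,3 for degrees 0…9.
[q⁹] = 1·3 + 1·4 + 1·5 + 1·5 + 1·4 + 1·3 = 24.

24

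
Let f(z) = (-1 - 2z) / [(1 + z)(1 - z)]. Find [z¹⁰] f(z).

-1

The denominator gives the recurrence a_n = a_(n−2) for n ≥ 2; the numerator fixes a_0 = -1, a_1 = -2.
Iterating: -1, -2, -1, -2, -1, -2, -1, -2, -1, -2, -1, so a_10 = -1.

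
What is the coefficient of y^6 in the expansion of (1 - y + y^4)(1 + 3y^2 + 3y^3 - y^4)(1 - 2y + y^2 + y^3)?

(1 - y + y^4) has coefficients 1,-1,0,0,1 for degrees 0…4.
(1 + 3y^2 + 3y^3 - y^4) has coefficients 1,0,3,3,-1,0,0 for degrees 0…6.
Finally multiplying by (1 - 2y + y^2 + y^3), the product of all factors after the first has coefficients 1,-2,4,-2,-4,8,2 for degrees 0…6.
[y^6] = 1·2 − 1·8 + 1·4 = -2.

-2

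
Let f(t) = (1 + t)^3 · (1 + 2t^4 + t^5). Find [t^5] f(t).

(1 + t)^3 has coefficients 1,3,3,1 for degrees 0…3.
(1 + 2t^4 + t^5) has coefficients 1,0,0,0,2,1 for degrees 0…5.
[t^5] = 1·1 + 3·2 + 3·0 + 1·0 = 7.

7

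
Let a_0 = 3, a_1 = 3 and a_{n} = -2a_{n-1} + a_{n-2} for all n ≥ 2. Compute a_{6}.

The ordinary generating function has denominator 1 + 2y - y^2.
Iterating the recurrence: a_0,…,a_{6} = 3, 3, -3, 9, -21, 51, -123.

-123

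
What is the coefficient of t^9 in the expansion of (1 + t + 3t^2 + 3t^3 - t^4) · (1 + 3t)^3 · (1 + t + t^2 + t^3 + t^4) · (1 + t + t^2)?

(1 + t + 3t^2 + 3t^3 - t^4) has coefficients 1,1,3,3,-1 for degrees 0…4.
(1 + 3t)^3 has coefficients 1,9,27,27,0,0,0,0,0,0 for degrees 0…9.
Multiplying by (1 + t + t^2 + t^3 + t^4) gives running coefficients 1,10,37,64,64,63,54,27,0,0 for degrees 0…9.
Finally multiplying by (1 + t + t^2), the product of all factors after the first has coefficients 1,11,48,111,165,191,181,144,81,27 for degrees 0…9.
[t^9] = 1·27 + 1·81 + 3·144 + 3·181 − 1·191 = 892.

892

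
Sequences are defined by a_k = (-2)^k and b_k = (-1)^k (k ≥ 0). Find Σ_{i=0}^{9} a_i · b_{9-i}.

Write out a_i and b_{9-i} for i = 0,…,9 and sum the products.
Σ = 1·(-1) − 2·1 + 4·(-1) − 8·1 + 16·(-1) − 32·1 + 64·(-1) − 128·1 + 256·(-1) − 512·1 = -1023.

-1023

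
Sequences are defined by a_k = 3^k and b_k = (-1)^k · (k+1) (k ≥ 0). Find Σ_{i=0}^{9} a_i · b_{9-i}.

The convolution is the x^9 coefficient of A(x)B(x).
Σ = 1·(-10) + 3·9 + 9·(-8) + 27·7 + 81·(-6) + 243·5 + 729·(-4) + 2187·3 + 6561·(-2) + 19683·1 = 11069.

11069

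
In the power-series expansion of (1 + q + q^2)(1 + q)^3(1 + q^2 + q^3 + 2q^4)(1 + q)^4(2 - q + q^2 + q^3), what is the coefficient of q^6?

(1 + q + q^2) has coefficients 1,1,1 for degrees 0…2.
(1 + q)^3 has coefficients 1,3,3,1,0,0,0 for degrees 0…6.
Multiplying by (1 + q^2 + q^3 + 2q^4) gives running coefficients 1,3,4,5,8,10,7 for degrees 0…6.
Multiplying by (1 + q)^4 gives running coefficients 1,7,22,43,65,91,119 for degrees 0…6.
Finally multiplying by (2 - q + q^2 + q^3), the product of all factors after the first has coefficients 2,13,38,72,116,182,255 for degrees 0…6.
[q^6] = 1·255 + 1·182 + 1·116 = 553.

553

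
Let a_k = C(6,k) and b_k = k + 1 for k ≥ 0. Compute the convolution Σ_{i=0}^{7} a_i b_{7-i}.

The convolution is the x^7 coefficient of A(x)B(x).
Σ = 1·8 + 6·7 + 15·6 + 20·5 + 15·4 + 6·3 + 1·2 + 0·1 = 320.

320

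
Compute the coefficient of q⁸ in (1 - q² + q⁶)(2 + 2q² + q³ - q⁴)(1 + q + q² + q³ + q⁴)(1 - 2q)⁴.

97

(1 - q² + q⁶) has coefficients 1,0,-1,0,0,0,1 for degrees 0…6.
(2 + 2q² + q³ - q⁴) has coefficients 2,0,2,1,-1,0,0,0,0 for degrees 0…8.
Multiplying by (1 + q + q² + q³ + q⁴) gives running coefficients 2,2,4,5,4,2,2,0,-1 for degrees 0…8.
Finally multiplying by (1 - 2q)⁴, the product of all factors after the first has coefficients 2,-14,36,-43,28,-6,-14,-16,47 for degrees 0…8.
[q⁸] = 1·47 − 1·(-14) + 1·36 = 97.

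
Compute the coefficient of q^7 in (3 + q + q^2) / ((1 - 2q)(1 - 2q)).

The denominator gives the recurrence a_n = 4a_(n−1) − 4a_(n−2) for n ≥ 3; the numerator fixes a_0 = 3, a_1 = 13, a_2 = 41.
Iterating: 3, 13, 41, 112, 284, 688, 1616, 3712, so a_7 = 3712.

3712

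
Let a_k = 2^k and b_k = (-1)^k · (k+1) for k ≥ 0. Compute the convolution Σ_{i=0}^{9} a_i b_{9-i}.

This is [x^9] in the product of the two ordinary generating functions.
Σ = 1·(-10) + 2·9 + 4·(-8) + 8·7 + 16·(-6) + 32·5 + 64·(-4) + 128·3 + 256·(-2) + 512·1 = 224.

224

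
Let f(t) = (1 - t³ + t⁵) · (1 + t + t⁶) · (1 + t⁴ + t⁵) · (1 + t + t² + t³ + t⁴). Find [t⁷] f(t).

4

(1 - t³ + t⁵) has coefficients 1,0,0,-1,0,1 for degrees 0…5.
(1 + t + t⁶) has coefficients 1,1,0,0,0,0,1,0 for degrees 0…7.
Multiplying by (1 + t⁴ + t⁵) gives running coefficients 1,1,0,0,1,2,2,0 for degrees 0…7.
Finally multiplying by (1 + t + t² + t³ + t⁴), the product of all factors after the first has coefficients 1,2,2,2,3,4,5,5 for degrees 0…7.
[t⁷] = 1·5 − 1·3 + 1·2 = 4.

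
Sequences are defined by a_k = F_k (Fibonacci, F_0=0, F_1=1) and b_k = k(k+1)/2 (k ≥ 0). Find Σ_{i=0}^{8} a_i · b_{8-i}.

This is [x^8] in the product of the two ordinary generating functions.
Σ = 0·36 + 1·28 + 1·21 + 2·15 + 3·10 + 5·6 + 8·3 + 13·1 + 21·0 = 176.

176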